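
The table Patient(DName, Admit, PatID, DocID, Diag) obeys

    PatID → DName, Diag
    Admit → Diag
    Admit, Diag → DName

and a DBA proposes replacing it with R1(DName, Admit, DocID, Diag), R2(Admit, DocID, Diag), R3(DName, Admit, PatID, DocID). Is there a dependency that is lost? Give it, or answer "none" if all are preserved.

PatID → DName, Diag

Check PatID → DName, Diag: no single fragment contains all of {DName, PatID, Diag}, and the restricted closure of {PatID} across the fragments never reaches {DName, Diag}.
Admit → Diag is preserved.
Admit, Diag → DName is preserved.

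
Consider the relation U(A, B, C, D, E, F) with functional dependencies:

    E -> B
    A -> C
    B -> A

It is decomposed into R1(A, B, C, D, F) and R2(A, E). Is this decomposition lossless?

Common attributes: R1 ∩ R2 = {A}.
Closure of {A}: A → C applies, adding C. So (A)⁺ = {A, C}.
The closure contains neither all of R1 = {A, B, C, D, F} nor all of R2 = {A, E}, so the common attributes are not a superkey of either fragment. The join is lossy.

No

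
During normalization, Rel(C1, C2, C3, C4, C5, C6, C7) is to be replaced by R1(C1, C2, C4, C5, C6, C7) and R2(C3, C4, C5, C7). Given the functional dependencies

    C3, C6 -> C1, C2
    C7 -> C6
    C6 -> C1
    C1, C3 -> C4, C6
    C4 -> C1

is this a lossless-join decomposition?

No

Common attributes: R1 ∩ R2 = {C4, C5, C7}.
Closure of {C4, C5, C7}: C7 → C6 applies, adding C6; C6 → C1 applies, adding C1. So (C4, C5, C7)⁺ = {C1, C4, C5, C6, C7}.
The closure contains neither all of R1 = {C1, C2, C4, C5, C6, C7} nor all of R2 = {C3, C4, C5, C7}, so the common attributes are not a superkey of either fragment. The join is lossy.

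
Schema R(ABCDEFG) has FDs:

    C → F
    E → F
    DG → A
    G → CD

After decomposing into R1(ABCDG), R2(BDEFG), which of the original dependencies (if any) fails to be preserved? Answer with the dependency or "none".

Check C → F: no single fragment contains all of {CF}, and the restricted closure of {C} across the fragments never reaches {F}.
E → F is preserved.
DG → A is preserved.
G → CD is preserved.

C → F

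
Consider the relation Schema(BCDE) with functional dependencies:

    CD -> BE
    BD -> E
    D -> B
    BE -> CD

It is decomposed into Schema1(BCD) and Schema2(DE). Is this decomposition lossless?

Yes

Common attributes: Schema1 ∩ Schema2 = {D}.
Closure of {D}: D → B applies, adding B; BD → E applies, adding E; BE → CD applies, adding C. So (D)⁺ = {BCDE}.
This closure contains every attribute of Schema1, so Schema1 ∩ Schema2 → Schema1. The join is lossless.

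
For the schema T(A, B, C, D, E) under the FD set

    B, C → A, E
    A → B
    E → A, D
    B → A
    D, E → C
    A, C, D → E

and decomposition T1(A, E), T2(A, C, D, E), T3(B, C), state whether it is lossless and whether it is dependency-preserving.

Lossless test (chase): Rows 1 and 2 agree on A; apply A→B and equate their B entries. Rows 1 and 2 agree on E; apply E→A, D and equate their A, D entries. Rows 1 and 2 agree on D, E; apply D, E→C and equate their C entries. No row becomes fully distinguished — the join is lossy.
Dependency preservation: the restricted closure of {B, C} across the fragments never reaches {A, E}, so B, C → A, E cannot be enforced without a join — not preserved.

lossy and not dependency-preserving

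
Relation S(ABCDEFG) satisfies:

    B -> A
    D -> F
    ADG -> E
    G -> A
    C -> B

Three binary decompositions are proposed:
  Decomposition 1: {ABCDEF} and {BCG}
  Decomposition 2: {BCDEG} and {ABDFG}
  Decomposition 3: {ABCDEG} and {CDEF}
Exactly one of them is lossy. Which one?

Decomposition 1

Decomposition 1: common = {BC}, closure = {ABC} → lossy.
Decomposition 2: common = {BDG}, closure = {ABDEFG} → lossless.
Decomposition 3: common = {CDE}, closure = {ABCDEF} → lossless.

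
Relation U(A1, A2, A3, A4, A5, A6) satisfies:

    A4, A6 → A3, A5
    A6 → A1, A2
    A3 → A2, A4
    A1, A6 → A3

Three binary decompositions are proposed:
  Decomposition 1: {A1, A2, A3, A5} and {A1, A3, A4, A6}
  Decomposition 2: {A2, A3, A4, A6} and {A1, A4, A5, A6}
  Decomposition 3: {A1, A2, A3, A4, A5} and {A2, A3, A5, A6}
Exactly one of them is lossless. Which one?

Decomposition 1: common = {A1, A3}, closure = {A1, A2, A3, A4} → lossy.
Decomposition 2: common = {A4, A6}, closure = {A1, A2, A3, A4, A5, A6} → lossless.
Decomposition 3: common = {A2, A3, A5}, closure = {A2, A3, A4, A5} → lossy.

Decomposition 2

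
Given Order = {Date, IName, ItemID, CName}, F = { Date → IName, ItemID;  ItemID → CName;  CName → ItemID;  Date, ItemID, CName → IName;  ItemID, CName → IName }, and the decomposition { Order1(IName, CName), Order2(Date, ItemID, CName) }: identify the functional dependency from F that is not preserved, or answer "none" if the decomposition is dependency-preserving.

Date → IName, ItemID: restricted closure across fragments reaches IName, ItemID.
ItemID → CName lies within Order2.
CName → ItemID lies within Order2.
Date, ItemID, CName → IName: restricted closure across fragments reaches IName.
ItemID, CName → IName: restricted closure across fragments reaches IName.
Every dependency is enforceable on the fragments, so the decomposition is dependency-preserving.

none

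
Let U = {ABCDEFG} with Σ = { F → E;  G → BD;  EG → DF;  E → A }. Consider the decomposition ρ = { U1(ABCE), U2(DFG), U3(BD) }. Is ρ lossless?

Chase test. Columns are ABCDEFG; row i has aⱼ where attribute j ∈ Ui, else bᵢⱼ.
Initial tableau (one row per fragment):
  row 1: a1 a2 a3 b14 a5 b16 b17
  row 2: b21 b22 b23 a4 b25 a6 a7
  row 3: b31 a2 b33 a4 b35 b36 b37
No row becomes fully distinguished — the join is lossy.

No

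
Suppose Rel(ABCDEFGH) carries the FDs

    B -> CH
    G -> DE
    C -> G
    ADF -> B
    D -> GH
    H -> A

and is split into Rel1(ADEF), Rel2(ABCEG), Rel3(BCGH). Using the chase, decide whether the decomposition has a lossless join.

No

Chase test. Columns are ABCDEFGH; row i has aⱼ where attribute j ∈ Reli, else bᵢⱼ.
Initial tableau (one row per fragment):
  row 1: a1 b12 b13 a4 a5 a6 b17 b18
  row 2: a1 a2 a3 b24 a5 b26 a7 b28
  row 3: b31 a2 a3 b34 b35 b36 a7 a8
Rows 2 and 3 agree on B; apply B→CH and equate their CH entries.
Rows 2 and 3 agree on G; apply G→DE and equate their DE entries.
Rows 2 and 3 agree on H; apply H→A and equate their A entries.
No row becomes fully distinguished — the join is lossy.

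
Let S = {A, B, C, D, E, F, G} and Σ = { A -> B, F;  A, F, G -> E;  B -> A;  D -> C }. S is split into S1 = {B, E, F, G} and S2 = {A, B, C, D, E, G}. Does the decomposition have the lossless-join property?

Common attributes: S1 ∩ S2 = {B, E, G}.
Closure of {B, E, G}: B → A applies, adding A; A → B, F applies, adding F. So (B, E, G)⁺ = {A, B, E, F, G}.
This closure contains every attribute of S1, so S1 ∩ S2 → S1. The join is lossless.

Yes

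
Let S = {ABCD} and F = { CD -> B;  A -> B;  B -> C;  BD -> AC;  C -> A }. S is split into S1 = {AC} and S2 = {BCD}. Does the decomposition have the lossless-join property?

Yes

Common attributes: S1 ∩ S2 = {C}.
Closure of {C}: C → A applies, adding A; A → B applies, adding B. So (C)⁺ = {ABC}.
This closure contains every attribute of S1, so S1 ∩ S2 → S1. The join is lossless.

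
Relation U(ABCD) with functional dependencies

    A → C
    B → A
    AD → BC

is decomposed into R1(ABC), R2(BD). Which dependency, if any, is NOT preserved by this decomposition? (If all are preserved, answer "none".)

Check AD → BC: no single fragment contains all of {ABCD}, and the restricted closure of {AD} across the fragments never reaches {BC}.
A → C is preserved.
B → A is preserved.

AD → BC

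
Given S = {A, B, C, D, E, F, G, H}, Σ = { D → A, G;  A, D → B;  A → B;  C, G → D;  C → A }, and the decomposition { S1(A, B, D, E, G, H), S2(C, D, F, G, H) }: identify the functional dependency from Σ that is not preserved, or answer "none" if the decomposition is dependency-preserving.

C → A

Check C → A: no single fragment contains all of {A, C}, and the restricted closure of {C} across the fragments never reaches {A}.
D → A, G is preserved.
A, D → B is preserved.
A → B is preserved.
C, G → D is preserved.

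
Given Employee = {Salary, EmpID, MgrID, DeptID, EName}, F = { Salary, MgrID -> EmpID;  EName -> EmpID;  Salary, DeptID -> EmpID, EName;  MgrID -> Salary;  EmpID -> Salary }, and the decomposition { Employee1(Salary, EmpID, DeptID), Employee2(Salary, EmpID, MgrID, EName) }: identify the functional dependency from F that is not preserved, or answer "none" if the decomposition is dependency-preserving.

Check Salary, DeptID → EmpID, EName: no single fragment contains all of {Salary, EmpID, DeptID, EName}, and the restricted closure of {Salary, DeptID} across the fragments never reaches {EmpID, EName}.
Salary, MgrID → EmpID is preserved.
EName → EmpID is preserved.
MgrID → Salary is preserved.
EmpID → Salary is preserved.

Salary, DeptID -> EmpID, EName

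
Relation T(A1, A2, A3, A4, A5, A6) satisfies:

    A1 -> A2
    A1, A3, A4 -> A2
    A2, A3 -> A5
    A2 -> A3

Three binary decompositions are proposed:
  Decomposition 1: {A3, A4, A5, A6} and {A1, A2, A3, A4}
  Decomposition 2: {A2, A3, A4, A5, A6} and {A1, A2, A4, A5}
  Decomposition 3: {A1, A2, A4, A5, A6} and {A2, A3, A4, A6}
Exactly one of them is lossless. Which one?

Decomposition 3

Decomposition 1: common = {A3, A4}, closure = {A3, A4} → lossy.
Decomposition 2: common = {A2, A4, A5}, closure = {A2, A3, A4, A5} → lossy.
Decomposition 3: common = {A2, A4, A6}, closure = {A2, A3, A4, A5, A6} → lossless.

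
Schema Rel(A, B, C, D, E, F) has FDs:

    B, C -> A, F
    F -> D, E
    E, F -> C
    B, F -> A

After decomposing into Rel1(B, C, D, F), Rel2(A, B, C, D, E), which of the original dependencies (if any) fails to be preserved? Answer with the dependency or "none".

F -> D, E

Check F → D, E: no single fragment contains all of {D, E, F}, and the restricted closure of {F} across the fragments never reaches {D, E}.
B, C → A, F is preserved.
E, F → C is preserved.
B, F → A is preserved.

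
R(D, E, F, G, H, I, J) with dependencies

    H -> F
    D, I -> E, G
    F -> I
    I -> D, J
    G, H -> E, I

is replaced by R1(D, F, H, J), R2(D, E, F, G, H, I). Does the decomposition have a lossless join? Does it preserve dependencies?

Lossless test: (D, F, H)⁺ = {D, E, F, G, H, I, J}, which contains all of one fragment — lossless.
Dependency preservation: the restricted closure of {I} across the fragments never reaches {D, J}, so I → D, J cannot be enforced without a join — not preserved.

lossless but not dependency-preserving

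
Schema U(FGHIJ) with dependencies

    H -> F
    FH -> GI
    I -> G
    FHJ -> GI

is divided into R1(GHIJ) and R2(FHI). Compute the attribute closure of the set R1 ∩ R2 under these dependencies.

FGHI

R1 ∩ R2 = {HI}.
H → F applies, adding F
FH → GI applies, adding G
Closure: {FGHI}.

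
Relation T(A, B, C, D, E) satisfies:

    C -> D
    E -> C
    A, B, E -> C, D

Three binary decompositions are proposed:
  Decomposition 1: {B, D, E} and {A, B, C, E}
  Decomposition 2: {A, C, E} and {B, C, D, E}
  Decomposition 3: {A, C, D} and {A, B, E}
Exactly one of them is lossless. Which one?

Decomposition 1: common = {B, E}, closure = {B, C, D, E} → lossless.
Decomposition 2: common = {C, E}, closure = {C, D, E} → lossy.
Decomposition 3: common = {A}, closure = {A} → lossy.

Decomposition 1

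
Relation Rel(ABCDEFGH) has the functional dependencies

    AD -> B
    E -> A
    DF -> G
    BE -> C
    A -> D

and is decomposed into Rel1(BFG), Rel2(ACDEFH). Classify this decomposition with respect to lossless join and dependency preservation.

lossy and not dependency-preserving

Lossless test: (F)⁺ = {F}, which is a superkey of neither fragment — lossy.
Dependency preservation: the restricted closure of {AD} across the fragments never reaches {B}, so AD → B cannot be enforced without a join — not preserved.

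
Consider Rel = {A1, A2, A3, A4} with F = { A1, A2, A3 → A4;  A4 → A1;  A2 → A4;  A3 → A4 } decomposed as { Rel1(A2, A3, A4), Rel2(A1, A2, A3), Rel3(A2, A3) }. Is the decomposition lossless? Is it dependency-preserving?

Lossless test (chase): Rows 1 and 2 agree on A2; apply A2→A4 and equate their A4 entries. Rows 1 and 3 agree on A2; apply A2→A4 and equate their A4 entries. Rows 1 and 2 agree on A4; apply A4→A1 and equate their A1 entries. Rows 1 and 3 agree on A4; apply A4→A1 and equate their A1 entries. Row 1 is now all distinguished symbols — the join is lossless.
Dependency preservation: the restricted closure of {A4} across the fragments never reaches {A1}, so A4 → A1 cannot be enforced without a join — not preserved.

lossless but not dependency-preserving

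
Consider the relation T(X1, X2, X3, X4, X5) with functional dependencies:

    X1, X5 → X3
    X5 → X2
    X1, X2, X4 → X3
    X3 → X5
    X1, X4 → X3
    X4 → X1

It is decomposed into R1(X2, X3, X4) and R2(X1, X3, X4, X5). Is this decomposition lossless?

Yes

Common attributes: R1 ∩ R2 = {X3, X4}.
Closure of {X3, X4}: X3 → X5 applies, adding X5; X4 → X1 applies, adding X1; X5 → X2 applies, adding X2. So (X3, X4)⁺ = {X1, X2, X3, X4, X5}.
This closure contains every attribute of R1, so R1 ∩ R2 → R1. The join is lossless.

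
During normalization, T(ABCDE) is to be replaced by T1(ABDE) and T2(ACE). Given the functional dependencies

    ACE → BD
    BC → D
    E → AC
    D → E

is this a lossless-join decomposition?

Yes

Common attributes: T1 ∩ T2 = {AE}.
Closure of {AE}: E → AC applies, adding C; ACE → BD applies, adding BD. So (AE)⁺ = {ABCDE}.
This closure contains every attribute of T1, so T1 ∩ T2 → T1. The join is lossless.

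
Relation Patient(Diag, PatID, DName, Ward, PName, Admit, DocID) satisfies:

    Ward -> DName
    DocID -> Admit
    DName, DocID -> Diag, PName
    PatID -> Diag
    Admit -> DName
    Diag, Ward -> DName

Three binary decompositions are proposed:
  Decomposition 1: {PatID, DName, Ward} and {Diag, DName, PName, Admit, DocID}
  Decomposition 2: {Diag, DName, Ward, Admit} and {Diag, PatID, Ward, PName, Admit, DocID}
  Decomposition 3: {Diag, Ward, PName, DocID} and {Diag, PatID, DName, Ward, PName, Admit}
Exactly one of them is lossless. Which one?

Decomposition 1: common = {DName}, closure = {DName} → lossy.
Decomposition 2: common = {Diag, Ward, Admit}, closure = {Diag, DName, Ward, Admit} → lossless.
Decomposition 3: common = {Diag, Ward, PName}, closure = {Diag, DName, Ward, PName} → lossy.

Decomposition 2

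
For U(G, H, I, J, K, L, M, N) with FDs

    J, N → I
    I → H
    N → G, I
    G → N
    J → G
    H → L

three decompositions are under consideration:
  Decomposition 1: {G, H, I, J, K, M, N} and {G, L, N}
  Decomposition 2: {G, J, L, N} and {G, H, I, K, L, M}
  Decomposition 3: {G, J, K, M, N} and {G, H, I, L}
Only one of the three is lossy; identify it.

Decomposition 2

Decomposition 1: common = {G, N}, closure = {G, H, I, L, N} → lossless.
Decomposition 2: common = {G, L}, closure = {G, H, I, L, N} → lossy.
Decomposition 3: common = {G}, closure = {G, H, I, L, N} → lossless.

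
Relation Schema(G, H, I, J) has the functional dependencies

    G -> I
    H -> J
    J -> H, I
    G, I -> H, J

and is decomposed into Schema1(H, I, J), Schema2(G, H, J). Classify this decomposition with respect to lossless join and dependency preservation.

Lossless test: (H, J)⁺ = {H, I, J}, which contains all of one fragment — lossless.
Dependency preservation: G → I; G, I → H, J are not contained in any single fragment, but the restricted closure of each left-hand side across the fragments still reaches the right-hand side; the remaining FDs each lie inside some fragment. All dependencies are preserved.

lossless and dependency-preserving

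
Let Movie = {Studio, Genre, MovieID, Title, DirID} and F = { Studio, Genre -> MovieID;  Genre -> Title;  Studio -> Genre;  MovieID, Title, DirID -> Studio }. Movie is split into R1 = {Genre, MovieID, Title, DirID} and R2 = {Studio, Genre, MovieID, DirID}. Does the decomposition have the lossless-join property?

Yes

Common attributes: R1 ∩ R2 = {Genre, MovieID, DirID}.
Closure of {Genre, MovieID, DirID}: Genre → Title applies, adding Title; MovieID, Title, DirID → Studio applies, adding Studio. So (Genre, MovieID, DirID)⁺ = {Studio, Genre, MovieID, Title, DirID}.
This closure contains every attribute of R1, so R1 ∩ R2 → R1. The join is lossless.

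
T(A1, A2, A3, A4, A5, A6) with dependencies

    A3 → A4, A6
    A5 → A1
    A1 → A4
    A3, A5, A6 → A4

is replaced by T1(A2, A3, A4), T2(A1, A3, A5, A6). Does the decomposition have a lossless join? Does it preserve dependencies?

lossy and not dependency-preserving

Lossless test: (A3)⁺ = {A3, A4, A6}, which is a superkey of neither fragment — lossy.
Dependency preservation: the restricted closure of {A1} across the fragments never reaches {A4}, so A1 → A4 cannot be enforced without a join — not preserved.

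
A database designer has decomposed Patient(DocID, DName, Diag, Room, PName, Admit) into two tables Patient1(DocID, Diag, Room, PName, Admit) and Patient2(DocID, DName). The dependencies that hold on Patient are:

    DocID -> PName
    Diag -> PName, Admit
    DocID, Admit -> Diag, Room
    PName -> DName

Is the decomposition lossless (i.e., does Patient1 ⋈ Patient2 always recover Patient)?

Yes

Common attributes: Patient1 ∩ Patient2 = {DocID}.
Closure of {DocID}: DocID → PName applies, adding PName; PName → DName applies, adding DName. So (DocID)⁺ = {DocID, DName, PName}.
This closure contains every attribute of Patient2, so Patient1 ∩ Patient2 → Patient2. The join is lossless.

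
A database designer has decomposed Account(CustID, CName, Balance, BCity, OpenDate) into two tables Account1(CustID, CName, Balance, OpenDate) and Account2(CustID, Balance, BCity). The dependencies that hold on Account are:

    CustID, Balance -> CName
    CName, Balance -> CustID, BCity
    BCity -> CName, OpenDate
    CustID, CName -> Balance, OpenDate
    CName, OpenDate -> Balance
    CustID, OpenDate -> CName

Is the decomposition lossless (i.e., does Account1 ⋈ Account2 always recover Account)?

Common attributes: Account1 ∩ Account2 = {CustID, Balance}.
Closure of {CustID, Balance}: CustID, Balance → CName applies, adding CName; CName, Balance → CustID, BCity applies, adding BCity; BCity → CName, OpenDate applies, adding OpenDate. So (CustID, Balance)⁺ = {CustID, CName, Balance, BCity, OpenDate}.
This closure contains every attribute of Account1, so Account1 ∩ Account2 → Account1. The join is lossless.

Yes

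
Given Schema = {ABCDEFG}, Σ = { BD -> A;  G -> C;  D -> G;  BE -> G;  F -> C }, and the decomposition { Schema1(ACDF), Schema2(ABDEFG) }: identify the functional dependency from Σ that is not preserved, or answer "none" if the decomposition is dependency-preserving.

G -> C

Check G → C: no single fragment contains all of {CG}, and the restricted closure of {G} across the fragments never reaches {C}.
BD → A is preserved.
D → G is preserved.
BE → G is preserved.
F → C is preserved.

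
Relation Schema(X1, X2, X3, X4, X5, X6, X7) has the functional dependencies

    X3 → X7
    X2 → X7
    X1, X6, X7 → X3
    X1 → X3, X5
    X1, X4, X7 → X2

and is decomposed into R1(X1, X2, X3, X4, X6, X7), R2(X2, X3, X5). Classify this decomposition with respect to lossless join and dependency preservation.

lossy and not dependency-preserving

Lossless test: (X2, X3)⁺ = {X2, X3, X7}, which is a superkey of neither fragment — lossy.
Dependency preservation: the restricted closure of {X1} across the fragments never reaches {X3, X5}, so X1 → X3, X5 cannot be enforced without a join — not preserved.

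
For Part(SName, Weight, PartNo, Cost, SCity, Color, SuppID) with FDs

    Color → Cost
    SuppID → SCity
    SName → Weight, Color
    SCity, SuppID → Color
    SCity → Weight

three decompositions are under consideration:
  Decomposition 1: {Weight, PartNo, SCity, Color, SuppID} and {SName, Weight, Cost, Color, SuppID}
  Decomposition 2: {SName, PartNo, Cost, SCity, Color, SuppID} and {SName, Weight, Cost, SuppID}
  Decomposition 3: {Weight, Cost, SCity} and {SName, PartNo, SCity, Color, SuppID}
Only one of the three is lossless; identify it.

Decomposition 1: common = {Weight, Color, SuppID}, closure = {Weight, Cost, SCity, Color, SuppID} → lossy.
Decomposition 2: common = {SName, Cost, SuppID}, closure = {SName, Weight, Cost, SCity, Color, SuppID} → lossless.
Decomposition 3: common = {SCity}, closure = {Weight, SCity} → lossy.

Decomposition 2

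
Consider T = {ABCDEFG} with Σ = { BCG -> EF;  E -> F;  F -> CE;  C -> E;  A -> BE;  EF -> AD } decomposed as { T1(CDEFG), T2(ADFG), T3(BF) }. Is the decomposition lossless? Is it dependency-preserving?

lossless and dependency-preserving

Lossless test (chase): Rows 1 and 2 agree on F; apply F→CE and equate their CE entries. Rows 1 and 3 agree on F; apply F→CE and equate their CE entries. Rows 1 and 2 agree on EF; apply EF→AD and equate their AD entries. Rows 1 and 3 agree on EF; apply EF→AD and equate their AD entries. Rows 1 and 2 agree on A; apply A→BE and equate their BE entries. Rows 1 and 3 agree on A; apply A→BE and equate their BE entries. Row 1 is now all distinguished symbols — the join is lossless.
Dependency preservation: BCG → EF; A → BE; EF → AD are not contained in any single fragment, but the restricted closure of each left-hand side across the fragments still reaches the right-hand side; the remaining FDs each lie inside some fragment. All dependencies are preserved.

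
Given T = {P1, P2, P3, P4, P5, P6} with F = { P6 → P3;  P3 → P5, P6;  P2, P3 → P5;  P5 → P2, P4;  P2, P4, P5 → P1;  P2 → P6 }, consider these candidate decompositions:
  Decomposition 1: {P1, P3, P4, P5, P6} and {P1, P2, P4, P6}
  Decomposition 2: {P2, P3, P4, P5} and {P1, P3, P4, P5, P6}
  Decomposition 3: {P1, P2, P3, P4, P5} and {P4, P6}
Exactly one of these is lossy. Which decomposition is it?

Decomposition 1: common = {P1, P4, P6}, closure = {P1, P2, P3, P4, P5, P6} → lossless.
Decomposition 2: common = {P3, P4, P5}, closure = {P1, P2, P3, P4, P5, P6} → lossless.
Decomposition 3: common = {P4}, closure = {P4} → lossy.

Decomposition 3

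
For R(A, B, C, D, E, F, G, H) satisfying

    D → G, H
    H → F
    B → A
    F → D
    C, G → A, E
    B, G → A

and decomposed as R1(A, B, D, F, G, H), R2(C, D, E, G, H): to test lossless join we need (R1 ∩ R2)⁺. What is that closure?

D, F, G, H

R1 ∩ R2 = {D, G, H}.
H → F applies, adding F
Closure: {D, F, G, H}.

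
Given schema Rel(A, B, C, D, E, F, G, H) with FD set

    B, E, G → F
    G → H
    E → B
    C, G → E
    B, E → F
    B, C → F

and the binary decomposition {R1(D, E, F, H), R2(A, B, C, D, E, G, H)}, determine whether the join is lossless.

Common attributes: R1 ∩ R2 = {D, E, H}.
Closure of {D, E, H}: E → B applies, adding B; B, E → F applies, adding F. So (D, E, H)⁺ = {B, D, E, F, H}.
This closure contains every attribute of R1, so R1 ∩ R2 → R1. The join is lossless.

Yes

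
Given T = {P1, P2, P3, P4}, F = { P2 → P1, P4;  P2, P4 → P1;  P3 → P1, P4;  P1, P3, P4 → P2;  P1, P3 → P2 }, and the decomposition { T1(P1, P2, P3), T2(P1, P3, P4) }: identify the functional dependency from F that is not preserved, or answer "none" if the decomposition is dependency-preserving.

Check P2 → P1, P4: no single fragment contains all of {P1, P2, P4}, and the restricted closure of {P2} across the fragments never reaches {P1, P4}.
P2, P4 → P1 is preserved.
P3 → P1, P4 is preserved.
P1, P3, P4 → P2 is preserved.
P1, P3 → P2 is preserved.

P2 → P1, P4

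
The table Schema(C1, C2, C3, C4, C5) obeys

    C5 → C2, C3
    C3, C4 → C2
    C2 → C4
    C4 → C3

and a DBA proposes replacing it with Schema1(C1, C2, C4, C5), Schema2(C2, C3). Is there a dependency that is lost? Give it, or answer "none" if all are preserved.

C5 → C2, C3: restricted closure across fragments reaches C2, C3.
C3, C4 → C2: restricted closure across fragments reaches C2.
C2 → C4 lies within Schema1.
C4 → C3: restricted closure across fragments reaches C3.
Every dependency is enforceable on the fragments, so the decomposition is dependency-preserving.

none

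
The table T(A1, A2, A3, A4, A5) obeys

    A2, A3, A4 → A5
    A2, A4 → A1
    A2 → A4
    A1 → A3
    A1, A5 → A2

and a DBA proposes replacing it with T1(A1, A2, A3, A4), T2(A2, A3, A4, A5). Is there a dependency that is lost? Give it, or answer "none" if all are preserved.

A1, A5 → A2

Check A1, A5 → A2: no single fragment contains all of {A1, A2, A5}, and the restricted closure of {A1, A5} across the fragments never reaches {A2}.
A2, A3, A4 → A5 is preserved.
A2, A4 → A1 is preserved.
A2 → A4 is preserved.
A1 → A3 is preserved.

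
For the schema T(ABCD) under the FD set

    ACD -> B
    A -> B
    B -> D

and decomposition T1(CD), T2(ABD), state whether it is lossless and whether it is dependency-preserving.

Lossless test: (D)⁺ = {D}, which is a superkey of neither fragment — lossy.
Dependency preservation: ACD → B is not contained in any single fragment, but the restricted closure of its left-hand side across the fragments still reaches the right-hand side; the remaining FDs each lie inside some fragment. All dependencies are preserved.

lossy but dependency-preserving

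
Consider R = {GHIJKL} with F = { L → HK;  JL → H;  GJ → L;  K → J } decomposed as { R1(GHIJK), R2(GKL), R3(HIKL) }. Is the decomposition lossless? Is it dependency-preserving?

lossless and dependency-preserving

Lossless test (chase): Rows 2 and 3 agree on L; apply L→HK and equate their HK entries. Rows 1 and 2 agree on K; apply K→J and equate their J entries. Rows 1 and 3 agree on K; apply K→J and equate their J entries. Rows 1 and 2 agree on GJ; apply GJ→L and equate their L entries. Row 1 is now all distinguished symbols — the join is lossless.
Dependency preservation: JL → H; GJ → L are not contained in any single fragment, but the restricted closure of each left-hand side across the fragments still reaches the right-hand side; the remaining FDs each lie inside some fragment. All dependencies are preserved.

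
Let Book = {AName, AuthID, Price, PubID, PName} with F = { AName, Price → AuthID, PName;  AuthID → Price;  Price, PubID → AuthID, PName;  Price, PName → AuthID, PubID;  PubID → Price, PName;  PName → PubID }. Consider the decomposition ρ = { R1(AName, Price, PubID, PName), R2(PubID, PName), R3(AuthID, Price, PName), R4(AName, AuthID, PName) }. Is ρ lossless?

Yes

Chase test. Columns are AName, AuthID, Price, PubID, PName; row i has aⱼ where attribute j ∈ Ri, else bᵢⱼ.
Initial tableau (one row per fragment):
  row 1: a1 b12 a3 a4 a5
  row 2: b21 b22 b23 a4 a5
  row 3: b31 a2 a3 b34 a5
  row 4: a1 a2 b43 b44 a5
Rows 3 and 4 agree on AuthID; apply AuthID→Price and equate their Price entries.
Rows 1 and 3 agree on Price, PName; apply Price, PName→AuthID, PubID and equate their AuthID, PubID entries.
Rows 1 and 4 agree on Price, PName; apply Price, PName→AuthID, PubID and equate their AuthID, PubID entries.
Rows 1 and 2 agree on PubID; apply PubID→Price, PName and equate their Price, PName entries.
Rows 1 and 2 agree on Price, PubID; apply Price, PubID→AuthID, PName and equate their AuthID, PName entries.
Row 1 is now all distinguished symbols — the join is lossless.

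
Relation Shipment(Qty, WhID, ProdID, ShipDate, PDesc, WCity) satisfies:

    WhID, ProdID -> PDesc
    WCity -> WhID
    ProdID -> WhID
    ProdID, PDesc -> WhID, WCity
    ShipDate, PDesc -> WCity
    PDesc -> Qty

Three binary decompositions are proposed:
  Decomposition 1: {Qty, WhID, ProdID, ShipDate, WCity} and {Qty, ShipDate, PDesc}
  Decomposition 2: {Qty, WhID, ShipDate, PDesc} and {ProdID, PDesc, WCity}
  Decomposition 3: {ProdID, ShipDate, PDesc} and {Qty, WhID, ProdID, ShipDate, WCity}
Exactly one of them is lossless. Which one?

Decomposition 3

Decomposition 1: common = {Qty, ShipDate}, closure = {Qty, ShipDate} → lossy.
Decomposition 2: common = {PDesc}, closure = {Qty, PDesc} → lossy.
Decomposition 3: common = {ProdID, ShipDate}, closure = {Qty, WhID, ProdID, ShipDate, PDesc, WCity} → lossless.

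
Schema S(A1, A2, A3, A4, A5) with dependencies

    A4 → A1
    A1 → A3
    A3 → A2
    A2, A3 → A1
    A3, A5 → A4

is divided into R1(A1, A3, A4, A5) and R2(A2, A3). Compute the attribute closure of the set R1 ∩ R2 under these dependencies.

R1 ∩ R2 = {A3}.
A3 → A2 applies, adding A2
A2, A3 → A1 applies, adding A1
Closure: {A1, A2, A3}.

A1, A2, A3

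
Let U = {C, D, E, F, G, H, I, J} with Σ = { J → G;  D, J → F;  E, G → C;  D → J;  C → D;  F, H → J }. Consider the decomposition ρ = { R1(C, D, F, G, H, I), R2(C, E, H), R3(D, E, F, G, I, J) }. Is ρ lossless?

Chase test. Columns are C, D, E, F, G, H, I, J; row i has aⱼ where attribute j ∈ Ri, else bᵢⱼ.
Initial tableau (one row per fragment):
  row 1: a1 a2 b13 a4 a5 a6 a7 b18
  row 2: a1 b22 a3 b24 b25 a6 b27 b28
  row 3: b31 a2 a3 a4 a5 b36 a7 a8
Rows 1 and 3 agree on D; apply D→J and equate their J entries.
Rows 1 and 2 agree on C; apply C→D and equate their D entries.
Rows 1 and 2 agree on D; apply D→J and equate their J entries.
Rows 1 and 2 agree on J; apply J→G and equate their G entries.
Rows 1 and 2 agree on D, J; apply D, J→F and equate their F entries.
Rows 2 and 3 agree on E, G; apply E, G→C and equate their C entries.
No row becomes fully distinguished — the join is lossy.

No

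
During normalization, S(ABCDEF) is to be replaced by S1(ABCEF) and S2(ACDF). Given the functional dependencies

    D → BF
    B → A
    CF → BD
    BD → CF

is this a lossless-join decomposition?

Common attributes: S1 ∩ S2 = {ACF}.
Closure of {ACF}: CF → BD applies, adding BD. So (ACF)⁺ = {ABCDF}.
This closure contains every attribute of S2, so S1 ∩ S2 → S2. The join is lossless.

Yes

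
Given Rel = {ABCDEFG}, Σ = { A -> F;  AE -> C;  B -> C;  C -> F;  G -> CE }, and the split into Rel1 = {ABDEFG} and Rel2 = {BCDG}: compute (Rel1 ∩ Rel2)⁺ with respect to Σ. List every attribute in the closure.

Rel1 ∩ Rel2 = {BDG}.
B → C applies, adding C
C → F applies, adding F
G → CE applies, adding E
Closure: {BCDEFG}.

BCDEFG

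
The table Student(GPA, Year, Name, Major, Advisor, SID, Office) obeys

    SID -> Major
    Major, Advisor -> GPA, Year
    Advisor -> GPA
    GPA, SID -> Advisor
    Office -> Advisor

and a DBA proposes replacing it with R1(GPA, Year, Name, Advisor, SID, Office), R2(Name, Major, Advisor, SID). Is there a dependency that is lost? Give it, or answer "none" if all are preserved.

Major, Advisor -> GPA, Year

Check Major, Advisor → GPA, Year: no single fragment contains all of {GPA, Year, Major, Advisor}, and the restricted closure of {Major, Advisor} across the fragments never reaches {GPA, Year}.
SID → Major is preserved.
Advisor → GPA is preserved.
GPA, SID → Advisor is preserved.
Office → Advisor is preserved.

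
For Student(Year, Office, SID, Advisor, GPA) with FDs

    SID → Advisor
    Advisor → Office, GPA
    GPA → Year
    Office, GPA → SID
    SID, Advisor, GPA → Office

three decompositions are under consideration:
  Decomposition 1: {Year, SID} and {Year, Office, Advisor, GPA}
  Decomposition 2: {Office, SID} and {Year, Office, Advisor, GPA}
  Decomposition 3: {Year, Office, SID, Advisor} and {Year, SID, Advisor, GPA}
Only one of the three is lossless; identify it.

Decomposition 1: common = {Year}, closure = {Year} → lossy.
Decomposition 2: common = {Office}, closure = {Office} → lossy.
Decomposition 3: common = {Year, SID, Advisor}, closure = {Year, Office, SID, Advisor, GPA} → lossless.

Decomposition 3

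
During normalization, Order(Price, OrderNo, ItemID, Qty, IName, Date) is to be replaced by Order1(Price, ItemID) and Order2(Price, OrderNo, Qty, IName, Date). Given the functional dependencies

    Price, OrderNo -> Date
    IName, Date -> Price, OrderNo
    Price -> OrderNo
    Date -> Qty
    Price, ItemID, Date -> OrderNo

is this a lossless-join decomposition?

Common attributes: Order1 ∩ Order2 = {Price}.
Closure of {Price}: Price → OrderNo applies, adding OrderNo; Price, OrderNo → Date applies, adding Date; Date → Qty applies, adding Qty. So (Price)⁺ = {Price, OrderNo, Qty, Date}.
The closure contains neither all of Order1 = {Price, ItemID} nor all of Order2 = {Price, OrderNo, Qty, IName, Date}, so the common attributes are not a superkey of either fragment. The join is lossy.

No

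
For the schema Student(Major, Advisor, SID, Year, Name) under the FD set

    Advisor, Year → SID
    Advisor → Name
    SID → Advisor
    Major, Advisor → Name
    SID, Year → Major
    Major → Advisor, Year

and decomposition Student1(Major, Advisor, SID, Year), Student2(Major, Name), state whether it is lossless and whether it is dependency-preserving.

Lossless test: (Major)⁺ = {Major, Advisor, SID, Year, Name}, which contains all of one fragment — lossless.
Dependency preservation: the restricted closure of {Advisor} across the fragments never reaches {Name}, so Advisor → Name cannot be enforced without a join — not preserved.

lossless but not dependency-preserving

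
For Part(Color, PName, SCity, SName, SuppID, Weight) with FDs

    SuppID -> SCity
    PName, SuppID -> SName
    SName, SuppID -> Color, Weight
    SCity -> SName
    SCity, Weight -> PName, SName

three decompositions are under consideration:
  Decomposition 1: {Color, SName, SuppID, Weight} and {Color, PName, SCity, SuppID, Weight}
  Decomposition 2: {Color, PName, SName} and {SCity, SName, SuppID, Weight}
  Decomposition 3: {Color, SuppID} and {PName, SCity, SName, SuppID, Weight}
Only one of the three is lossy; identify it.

Decomposition 2

Decomposition 1: common = {Color, SuppID, Weight}, closure = {Color, PName, SCity, SName, SuppID, Weight} → lossless.
Decomposition 2: common = {SName}, closure = {SName} → lossy.
Decomposition 3: common = {SuppID}, closure = {Color, PName, SCity, SName, SuppID, Weight} → lossless.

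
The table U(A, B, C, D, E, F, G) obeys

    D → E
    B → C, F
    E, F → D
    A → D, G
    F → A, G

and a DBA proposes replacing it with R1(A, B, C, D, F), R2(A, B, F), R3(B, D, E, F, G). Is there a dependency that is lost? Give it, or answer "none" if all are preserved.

A → D, G

Check A → D, G: no single fragment contains all of {A, D, G}, and the restricted closure of {A} across the fragments never reaches {D, G}.
D → E is preserved.
B → C, F is preserved.
E, F → D is preserved.
F → A, G is preserved.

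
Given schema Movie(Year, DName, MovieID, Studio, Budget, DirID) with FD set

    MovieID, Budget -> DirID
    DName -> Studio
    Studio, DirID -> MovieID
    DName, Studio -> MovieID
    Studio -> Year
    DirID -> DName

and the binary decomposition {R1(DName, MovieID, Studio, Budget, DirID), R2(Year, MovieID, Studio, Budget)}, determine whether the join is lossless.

Common attributes: R1 ∩ R2 = {MovieID, Studio, Budget}.
Closure of {MovieID, Studio, Budget}: MovieID, Budget → DirID applies, adding DirID; Studio → Year applies, adding Year; DirID → DName applies, adding DName. So (MovieID, Studio, Budget)⁺ = {Year, DName, MovieID, Studio, Budget, DirID}.
This closure contains every attribute of R1, so R1 ∩ R2 → R1. The join is lossless.

Yes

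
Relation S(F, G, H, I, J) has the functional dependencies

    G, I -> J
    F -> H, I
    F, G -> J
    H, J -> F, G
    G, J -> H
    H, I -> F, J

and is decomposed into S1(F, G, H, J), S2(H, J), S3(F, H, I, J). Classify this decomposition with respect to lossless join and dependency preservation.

lossless but not dependency-preserving

Lossless test (chase): Rows 1 and 3 agree on F; apply F→H, I and equate their H, I entries. Rows 1 and 2 agree on H, J; apply H, J→F, G and equate their F, G entries. Rows 1 and 3 agree on H, J; apply H, J→F, G and equate their F, G entries. Rows 1 and 2 agree on F; apply F→H, I and equate their H, I entries. Row 1 is now all distinguished symbols — the join is lossless.
Dependency preservation: the restricted closure of {G, I} across the fragments never reaches {J}, so G, I → J cannot be enforced without a join — not preserved.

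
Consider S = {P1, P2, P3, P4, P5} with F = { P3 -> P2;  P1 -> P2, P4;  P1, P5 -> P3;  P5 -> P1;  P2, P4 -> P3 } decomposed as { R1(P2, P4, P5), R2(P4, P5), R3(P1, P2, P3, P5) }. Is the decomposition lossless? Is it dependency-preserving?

Lossless test (chase): Rows 1 and 2 agree on P5; apply P5→P1 and equate their P1 entries. Rows 1 and 3 agree on P5; apply P5→P1 and equate their P1 entries. Rows 1 and 2 agree on P1; apply P1→P2, P4 and equate their P2, P4 entries. Rows 1 and 3 agree on P1; apply P1→P2, P4 and equate their P2, P4 entries. Rows 1 and 2 agree on P1, P5; apply P1, P5→P3 and equate their P3 entries. Rows 1 and 3 agree on P1, P5; apply P1, P5→P3 and equate their P3 entries. Row 1 is now all distinguished symbols — the join is lossless.
Dependency preservation: the restricted closure of {P1} across the fragments never reaches {P2, P4}, so P1 → P2, P4 cannot be enforced without a join — not preserved.

lossless but not dependency-preserving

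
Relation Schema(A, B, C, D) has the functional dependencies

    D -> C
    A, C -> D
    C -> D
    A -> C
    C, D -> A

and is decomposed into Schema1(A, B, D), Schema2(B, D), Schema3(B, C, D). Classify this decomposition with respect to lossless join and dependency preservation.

lossless and dependency-preserving

Lossless test (chase): Rows 1 and 2 agree on D; apply D→C and equate their C entries. Rows 1 and 3 agree on D; apply D→C and equate their C entries. Rows 1 and 2 agree on C, D; apply C, D→A and equate their A entries. Rows 1 and 3 agree on C, D; apply C, D→A and equate their A entries. Row 1 is now all distinguished symbols — the join is lossless.
Dependency preservation: A, C → D; A → C; C, D → A are not contained in any single fragment, but the restricted closure of each left-hand side across the fragments still reaches the right-hand side; the remaining FDs each lie inside some fragment. All dependencies are preserved.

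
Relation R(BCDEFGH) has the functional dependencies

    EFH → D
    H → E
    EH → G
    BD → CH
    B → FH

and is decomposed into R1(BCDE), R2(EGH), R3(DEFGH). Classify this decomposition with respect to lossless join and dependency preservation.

Lossless test (chase): applying each FD to every pair of rows produces no changes in the tableau, so no row becomes fully distinguished — the join is lossy.
Dependency preservation: the restricted closure of {BD} across the fragments never reaches {CH}, so BD → CH cannot be enforced without a join — not preserved.

lossy and not dependency-preserving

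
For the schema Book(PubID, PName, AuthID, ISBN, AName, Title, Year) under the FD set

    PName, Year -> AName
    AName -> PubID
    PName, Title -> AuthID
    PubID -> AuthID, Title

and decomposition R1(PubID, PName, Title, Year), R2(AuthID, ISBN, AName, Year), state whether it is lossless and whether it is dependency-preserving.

Lossless test: (Year)⁺ = {Year}, which is a superkey of neither fragment — lossy.
Dependency preservation: the restricted closure of {PName, Year} across the fragments never reaches {AName}, so PName, Year → AName cannot be enforced without a join — not preserved.

lossy and not dependency-preserving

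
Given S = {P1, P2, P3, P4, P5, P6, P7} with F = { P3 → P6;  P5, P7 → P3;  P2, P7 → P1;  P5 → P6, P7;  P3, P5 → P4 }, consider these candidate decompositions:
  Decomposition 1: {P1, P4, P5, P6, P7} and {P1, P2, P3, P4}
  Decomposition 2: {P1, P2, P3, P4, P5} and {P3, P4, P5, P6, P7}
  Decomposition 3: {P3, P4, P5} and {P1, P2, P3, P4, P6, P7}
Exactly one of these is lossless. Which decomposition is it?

Decomposition 2

Decomposition 1: common = {P1, P4}, closure = {P1, P4} → lossy.
Decomposition 2: common = {P3, P4, P5}, closure = {P3, P4, P5, P6, P7} → lossless.
Decomposition 3: common = {P3, P4}, closure = {P3, P4, P6} → lossy.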